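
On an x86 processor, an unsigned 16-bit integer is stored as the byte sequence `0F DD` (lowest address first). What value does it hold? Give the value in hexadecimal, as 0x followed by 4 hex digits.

0xDD0F

In little-endian order the low byte comes first in memory.
Reassemble most-significant byte first: DD 0F → 0xDD0F.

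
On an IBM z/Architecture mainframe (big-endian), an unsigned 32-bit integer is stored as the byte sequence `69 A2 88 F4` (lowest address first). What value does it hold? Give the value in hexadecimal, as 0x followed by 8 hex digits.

0x69A288F4

Big-endian: lowest address holds the most-significant byte.
The bytes are already most-significant first: 0x69A288F4.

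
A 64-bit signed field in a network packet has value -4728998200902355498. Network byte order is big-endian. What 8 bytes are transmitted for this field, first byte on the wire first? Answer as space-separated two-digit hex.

Two's complement of -4728998200902355498 in 64 bits: 4728998200902355498 = 0x41A0C6CEF43F0A2A; invert → 0xBE5F39310BC0F5D5; add 1 → 0xBE5F39310BC0F5D6.
Split into bytes (most-significant first): BE 5F 39 31 0B C0 F5 D6.
Big-endian: lowest address holds the most-significant byte.
So the memory order matches the most-significant-first order: BE 5F 39 31 0B C0 F5 D6.

BE 5F 39 31 0B C0 F5 D6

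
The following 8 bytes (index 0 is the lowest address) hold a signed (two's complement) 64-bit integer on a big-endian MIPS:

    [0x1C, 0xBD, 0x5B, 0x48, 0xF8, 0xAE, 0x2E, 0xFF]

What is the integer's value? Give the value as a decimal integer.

In big-endian order the high byte comes first in memory.
The bytes are already most-significant first: 0x1CBD5B48F8AE2EFF.
0x1CBD5B48F8AE2EFF = 2070911772628233983.

2070911772628233983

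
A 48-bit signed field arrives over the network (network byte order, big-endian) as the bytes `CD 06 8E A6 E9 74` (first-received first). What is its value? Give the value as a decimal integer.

-56046929909388

Big-endian: lowest address holds the most-significant byte.
The bytes are already most-significant first: 0xCD068EA6E974.
Top bit is set, so as a signed 48-bit value this is 0xCD068EA6E974 − 2^48 = -56046929909388.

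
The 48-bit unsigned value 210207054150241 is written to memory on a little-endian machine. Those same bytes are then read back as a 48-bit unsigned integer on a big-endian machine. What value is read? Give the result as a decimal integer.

107454891568831

210207054150241 in 48-bit hexadecimal is 0xBF2EA4CABA61.
Stored little-endian, the bytes at ascending addresses are 61 BA CA A4 2E BF.
Read back as big-endian, the last byte is least significant, giving 0x61BACAA42EBF.
0x61BACAA42EBF = 107454891568831.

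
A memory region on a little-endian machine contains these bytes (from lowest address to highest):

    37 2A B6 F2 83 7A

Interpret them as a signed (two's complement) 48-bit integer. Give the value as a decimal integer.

In little-endian order the low byte comes first in memory.
Reassemble most-significant byte first: 7A 83 F2 B6 2A 37 → 0x7A83F2B62A37.
0x7A83F2B62A37 = 134707131329079.

134707131329079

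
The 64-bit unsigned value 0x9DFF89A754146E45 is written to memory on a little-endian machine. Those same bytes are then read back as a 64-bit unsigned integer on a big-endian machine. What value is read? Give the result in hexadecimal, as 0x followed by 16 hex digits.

Stored little-endian, the bytes at ascending addresses are 45 6E 14 54 A7 89 FF 9D.
Read back as big-endian, the last byte is least significant, giving 0x456E1454A789FF9D.

0x456E1454A789FF9D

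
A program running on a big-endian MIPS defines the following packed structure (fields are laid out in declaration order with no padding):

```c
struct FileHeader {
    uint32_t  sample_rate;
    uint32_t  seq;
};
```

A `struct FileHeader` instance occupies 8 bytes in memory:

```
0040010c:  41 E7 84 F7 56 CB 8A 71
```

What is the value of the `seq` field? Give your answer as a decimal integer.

`seq` follows `sample_rate` (4 bytes), so it starts at byte offset 4 and occupies 4 bytes.
Bytes at offsets 4..7: 56 CB 8A 71.
In big-endian order the high byte comes first in memory.
The bytes are already most-significant first: 0x56CB8A71.
0x56CB8A71 = 1456179825.

1456179825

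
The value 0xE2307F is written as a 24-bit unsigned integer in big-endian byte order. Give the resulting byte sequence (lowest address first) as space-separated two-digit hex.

Split into bytes (most-significant first): E2 30 7F.
In big-endian order the high byte comes first in memory.
So the memory order matches the most-significant-first order: E2 30 7F.

E2 30 7F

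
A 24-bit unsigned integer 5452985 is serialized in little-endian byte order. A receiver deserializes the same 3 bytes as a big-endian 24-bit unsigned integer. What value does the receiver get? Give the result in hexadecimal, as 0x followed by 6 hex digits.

5452985 in 24-bit hexadecimal is 0x5334B9.
Stored little-endian, the bytes at ascending addresses are B9 34 53.
Read back as big-endian, the last byte is least significant, giving 0xB93453.

0xB93453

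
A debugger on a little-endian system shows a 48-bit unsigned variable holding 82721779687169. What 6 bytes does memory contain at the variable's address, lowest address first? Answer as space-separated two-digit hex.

82721779687169 in hexadecimal, padded to 48 bits, is 0x4B3C2A4B1F01.
Split into bytes (most-significant first): 4B 3C 2A 4B 1F 01.
In little-endian order the low byte comes first in memory.
So at ascending addresses the bytes are 01 1F 4B 2A 3C 4B.

01 1F 4B 2A 3C 4B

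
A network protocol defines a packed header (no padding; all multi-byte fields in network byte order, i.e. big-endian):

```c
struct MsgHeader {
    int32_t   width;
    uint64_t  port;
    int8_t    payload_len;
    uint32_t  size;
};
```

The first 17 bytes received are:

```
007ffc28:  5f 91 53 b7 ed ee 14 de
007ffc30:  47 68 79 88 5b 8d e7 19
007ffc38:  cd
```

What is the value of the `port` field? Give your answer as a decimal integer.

17144663776359381384

`port` follows `width` (4 bytes), so it starts at byte offset 4 and occupies 8 bytes.
Bytes at offsets 4..11: ED EE 14 DE 47 68 79 88.
Big-endian: lowest address holds the most-significant byte.
The bytes are already most-significant first: 0xEDEE14DE47687988.
0xEDEE14DE47687988 = 17144663776359381384.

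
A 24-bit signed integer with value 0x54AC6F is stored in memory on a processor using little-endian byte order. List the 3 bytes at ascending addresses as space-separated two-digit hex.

Split into bytes (most-significant first): 54 AC 6F.
Little-endian: lowest address holds the least-significant byte.
So at ascending addresses the bytes are 6F AC 54.

6F AC 54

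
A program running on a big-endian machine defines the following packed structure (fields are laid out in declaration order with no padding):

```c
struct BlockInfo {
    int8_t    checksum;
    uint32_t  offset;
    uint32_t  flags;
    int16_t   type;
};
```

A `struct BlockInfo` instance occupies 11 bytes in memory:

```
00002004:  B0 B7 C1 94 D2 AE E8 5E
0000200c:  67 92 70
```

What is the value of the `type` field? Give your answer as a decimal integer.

`type` follows `checksum` (1 B), `offset` (4 B), `flags` (4 B), so it starts at offset 1 + 4 + 4 = 9 and occupies 2 bytes.
Bytes at offsets 9..10: 92 70.
Big-endian: lowest address holds the most-significant byte.
The bytes are already most-significant first: 0x9270.
Top bit is set, so as a signed 16-bit value this is 0x9270 − 2^16 = -28048.

-28048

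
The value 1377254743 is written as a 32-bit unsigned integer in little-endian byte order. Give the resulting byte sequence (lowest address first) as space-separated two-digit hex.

57 3D 17 52

1377254743 in hexadecimal, padded to 32 bits, is 0x52173D57.
Split into bytes (most-significant first): 52 17 3D 57.
In little-endian order the low byte comes first in memory.
So at ascending addresses the bytes are 57 3D 17 52.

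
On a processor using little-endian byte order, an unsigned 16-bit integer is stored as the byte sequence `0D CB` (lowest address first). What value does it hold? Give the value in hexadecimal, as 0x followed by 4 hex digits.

Little-endian stores the least-significant byte at the lowest address.
Reassemble most-significant byte first: CB 0D → 0xCB0D.

0xCB0D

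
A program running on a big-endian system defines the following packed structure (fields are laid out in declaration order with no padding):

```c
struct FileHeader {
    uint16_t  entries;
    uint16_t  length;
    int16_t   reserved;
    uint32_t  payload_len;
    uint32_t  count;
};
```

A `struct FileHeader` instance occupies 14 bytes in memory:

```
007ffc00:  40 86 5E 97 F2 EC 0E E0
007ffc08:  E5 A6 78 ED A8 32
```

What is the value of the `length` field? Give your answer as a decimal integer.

`length` follows `entries` (2 bytes), so it starts at byte offset 2 and occupies 2 bytes.
Bytes at offsets 2..3: 5E 97.
Big-endian stores the most-significant byte at the lowest address.
The bytes are already most-significant first: 0x5E97.
0x5E97 = 24215.

24215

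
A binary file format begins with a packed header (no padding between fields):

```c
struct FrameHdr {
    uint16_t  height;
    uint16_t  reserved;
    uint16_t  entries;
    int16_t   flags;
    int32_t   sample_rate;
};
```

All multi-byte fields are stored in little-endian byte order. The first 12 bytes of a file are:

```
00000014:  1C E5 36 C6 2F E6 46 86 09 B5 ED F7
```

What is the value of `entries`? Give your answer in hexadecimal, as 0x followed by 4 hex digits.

`entries` follows `height` (2 B), `reserved` (2 B), so it starts at offset 2 + 2 = 4 and occupies 2 bytes.
Bytes at offsets 4..5: 2F E6.
Little-endian stores the least-significant byte at the lowest address.
Reassemble most-significant byte first: E6 2F → 0xE62F.

0xE62F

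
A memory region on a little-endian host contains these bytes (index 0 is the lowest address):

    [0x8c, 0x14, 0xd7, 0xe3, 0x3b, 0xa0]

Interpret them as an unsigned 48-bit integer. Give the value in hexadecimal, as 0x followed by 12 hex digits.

Little-endian stores the least-significant byte at the lowest address.
Reassemble most-significant byte first: A0 3B E3 D7 14 8C → 0xA03BE3D7148C.

0xA03BE3D7148C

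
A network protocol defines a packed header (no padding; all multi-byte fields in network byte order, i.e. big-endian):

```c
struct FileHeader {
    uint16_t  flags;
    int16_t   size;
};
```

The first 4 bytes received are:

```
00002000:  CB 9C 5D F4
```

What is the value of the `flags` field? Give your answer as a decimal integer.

`flags` is the first field, at byte offset 0, occupying 2 bytes.
Bytes at offsets 0..1: CB 9C.
In big-endian order the high byte comes first in memory.
The bytes are already most-significant first: 0xCB9C.
0xCB9C = 52124.

52124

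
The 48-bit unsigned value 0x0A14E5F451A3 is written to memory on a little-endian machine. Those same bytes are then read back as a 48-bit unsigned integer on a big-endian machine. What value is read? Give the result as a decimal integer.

Stored little-endian, the bytes at ascending addresses are A3 51 F4 E5 14 0A.
Read back as big-endian, the last byte is least significant, giving 0xA351F4E5140A.
0xA351F4E5140A = 179572396332042.

179572396332042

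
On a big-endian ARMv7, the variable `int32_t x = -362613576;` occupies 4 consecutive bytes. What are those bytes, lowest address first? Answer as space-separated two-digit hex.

EA 62 F4 B8

Two's complement of -362613576 in 32 bits: 362613576 = 0x159D0B48; invert → 0xEA62F4B7; add 1 → 0xEA62F4B8.
Split into bytes (most-significant first): EA 62 F4 B8.
Big-endian stores the most-significant byte at the lowest address.
So the memory order matches the most-significant-first order: EA 62 F4 B8.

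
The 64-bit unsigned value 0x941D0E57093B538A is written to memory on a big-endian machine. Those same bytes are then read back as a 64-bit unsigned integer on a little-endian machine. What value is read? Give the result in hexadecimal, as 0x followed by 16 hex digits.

0x8A533B09570E1D94

Stored big-endian, the bytes at ascending addresses are 94 1D 0E 57 09 3B 53 8A.
Read back as little-endian, the first byte is least significant, giving 0x8A533B09570E1D94.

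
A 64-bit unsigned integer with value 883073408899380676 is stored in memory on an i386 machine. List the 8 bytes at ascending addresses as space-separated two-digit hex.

C4 75 0A 30 96 4E 41 0C

883073408899380676 in hexadecimal, padded to 64 bits, is 0x0C414E96300A75C4.
Split into bytes (most-significant first): 0C 41 4E 96 30 0A 75 C4.
Little-endian: lowest address holds the least-significant byte.
So at ascending addresses the bytes are C4 75 0A 30 96 4E 41 0C.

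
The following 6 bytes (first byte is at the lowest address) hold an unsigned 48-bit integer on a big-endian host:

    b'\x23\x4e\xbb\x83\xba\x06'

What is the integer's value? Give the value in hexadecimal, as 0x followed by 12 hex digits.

Big-endian stores the most-significant byte at the lowest address.
The bytes are already most-significant first: 0x234EBB83BA06.

0x234EBB83BA06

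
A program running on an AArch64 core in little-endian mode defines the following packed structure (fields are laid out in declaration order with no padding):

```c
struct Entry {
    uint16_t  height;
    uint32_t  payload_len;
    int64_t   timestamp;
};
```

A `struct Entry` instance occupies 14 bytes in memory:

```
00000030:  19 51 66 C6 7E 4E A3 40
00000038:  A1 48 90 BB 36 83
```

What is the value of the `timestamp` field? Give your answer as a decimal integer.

`timestamp` follows `height` (2 B), `payload_len` (4 B), so it starts at offset 2 + 4 = 6 and occupies 8 bytes.
Bytes at offsets 6..13: A3 40 A1 48 90 BB 36 83.
Little-endian stores the least-significant byte at the lowest address.
Reassemble most-significant byte first: 83 36 BB 90 48 A1 40 A3 → 0x8336BB9048A140A3.
Top bit is set, so as a signed 64-bit value this is 0x8336BB9048A140A3 − 2^64 = -8991793377630404445.

-8991793377630404445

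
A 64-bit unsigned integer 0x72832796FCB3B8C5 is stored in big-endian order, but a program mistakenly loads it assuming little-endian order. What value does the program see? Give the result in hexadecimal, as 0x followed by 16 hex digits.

Stored big-endian, the bytes at ascending addresses are 72 83 27 96 FC B3 B8 C5.
Read back as little-endian, the first byte is least significant, giving 0xC5B8B3FC96278372.

0xC5B8B3FC96278372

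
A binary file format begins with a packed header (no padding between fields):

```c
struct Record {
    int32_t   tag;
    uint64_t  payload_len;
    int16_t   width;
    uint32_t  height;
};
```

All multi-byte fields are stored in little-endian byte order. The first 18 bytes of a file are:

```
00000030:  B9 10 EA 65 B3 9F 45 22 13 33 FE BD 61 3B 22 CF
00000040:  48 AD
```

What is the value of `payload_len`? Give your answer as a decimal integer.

`payload_len` follows `tag` (4 bytes), so it starts at byte offset 4 and occupies 8 bytes.
Bytes at offsets 4..11: B3 9F 45 22 13 33 FE BD.
In little-endian order the low byte comes first in memory.
Reassemble most-significant byte first: BD FE 33 13 22 45 9F B3 → 0xBDFE331322459FB3.
0xBDFE331322459FB3 = 13690436074525269939.

13690436074525269939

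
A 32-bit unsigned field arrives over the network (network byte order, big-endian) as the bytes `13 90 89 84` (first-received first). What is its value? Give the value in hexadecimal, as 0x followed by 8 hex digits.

Big-endian stores the most-significant byte at the lowest address.
The bytes are already most-significant first: 0x13908984.

0x13908984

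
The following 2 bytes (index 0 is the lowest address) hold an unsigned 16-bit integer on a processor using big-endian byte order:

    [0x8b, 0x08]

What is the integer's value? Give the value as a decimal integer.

Big-endian stores the most-significant byte at the lowest address.
The bytes are already most-significant first: 0x8B08.
0x8B08 = 35592.

35592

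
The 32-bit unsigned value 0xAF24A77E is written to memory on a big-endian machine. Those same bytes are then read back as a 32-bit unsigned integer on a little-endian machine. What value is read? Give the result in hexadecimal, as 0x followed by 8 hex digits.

Stored big-endian, the bytes at ascending addresses are AF 24 A7 7E.
Read back as little-endian, the first byte is least significant, giving 0x7EA724AF.

0x7EA724AF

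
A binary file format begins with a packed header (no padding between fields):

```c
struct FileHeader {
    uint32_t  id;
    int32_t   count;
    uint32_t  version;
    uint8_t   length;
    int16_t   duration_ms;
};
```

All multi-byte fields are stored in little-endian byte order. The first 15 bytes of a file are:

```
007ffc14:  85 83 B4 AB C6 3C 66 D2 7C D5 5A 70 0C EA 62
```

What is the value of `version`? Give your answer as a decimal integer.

1885001084

`version` follows `id` (4 B), `count` (4 B), so it starts at offset 4 + 4 = 8 and occupies 4 bytes.
Bytes at offsets 8..11: 7C D5 5A 70.
Little-endian: lowest address holds the least-significant byte.
Reassemble most-significant byte first: 70 5A D5 7C → 0x705AD57C.
0x705AD57C = 1885001084.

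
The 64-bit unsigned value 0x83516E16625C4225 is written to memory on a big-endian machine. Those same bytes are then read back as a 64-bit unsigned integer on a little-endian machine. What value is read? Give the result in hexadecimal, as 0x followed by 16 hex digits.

0x25425C62166E5183

Stored big-endian, the bytes at ascending addresses are 83 51 6E 16 62 5C 42 25.
Read back as little-endian, the first byte is least significant, giving 0x25425C62166E5183.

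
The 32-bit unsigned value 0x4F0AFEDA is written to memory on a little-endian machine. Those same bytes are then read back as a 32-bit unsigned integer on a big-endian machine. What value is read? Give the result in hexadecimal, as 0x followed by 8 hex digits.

Stored little-endian, the bytes at ascending addresses are DA FE 0A 4F.
Read back as big-endian, the last byte is least significant, giving 0xDAFE0A4F.

0xDAFE0A4F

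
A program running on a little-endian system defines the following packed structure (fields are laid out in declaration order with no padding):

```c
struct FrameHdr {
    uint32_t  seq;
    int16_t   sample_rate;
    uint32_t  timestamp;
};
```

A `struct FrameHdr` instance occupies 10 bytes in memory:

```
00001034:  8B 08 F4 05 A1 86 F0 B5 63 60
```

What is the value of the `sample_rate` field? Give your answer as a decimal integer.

-31071

`sample_rate` follows `seq` (4 bytes), so it starts at byte offset 4 and occupies 2 bytes.
Bytes at offsets 4..5: A1 86.
Little-endian stores the least-significant byte at the lowest address.
Reassemble most-significant byte first: 86 A1 → 0x86A1.
Top bit is set, so as a signed 16-bit value this is 0x86A1 − 2^16 = -31071.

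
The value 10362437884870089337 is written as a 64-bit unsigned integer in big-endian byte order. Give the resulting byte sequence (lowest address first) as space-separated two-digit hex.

10362437884870089337 in hexadecimal, padded to 64 bits, is 0x8FCEC65A8EBB5A79.
Split into bytes (most-significant first): 8F CE C6 5A 8E BB 5A 79.
In big-endian order the high byte comes first in memory.
So the memory order matches the most-significant-first order: 8F CE C6 5A 8E BB 5A 79.

8F CE C6 5A 8E BB 5A 79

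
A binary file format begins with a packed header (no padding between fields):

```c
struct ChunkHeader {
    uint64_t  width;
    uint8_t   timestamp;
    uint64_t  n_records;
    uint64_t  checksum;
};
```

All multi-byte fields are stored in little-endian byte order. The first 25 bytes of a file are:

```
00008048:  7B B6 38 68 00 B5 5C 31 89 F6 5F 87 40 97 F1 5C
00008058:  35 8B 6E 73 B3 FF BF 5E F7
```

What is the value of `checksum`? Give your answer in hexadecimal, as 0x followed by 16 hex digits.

`checksum` follows `width` (8 B), `timestamp` (1 B), `n_records` (8 B), so it starts at offset 8 + 1 + 8 = 17 and occupies 8 bytes.
Bytes at offsets 17..24: 8B 6E 73 B3 FF BF 5E F7.
In little-endian order the low byte comes first in memory.
Reassemble most-significant byte first: F7 5E BF FF B3 73 6E 8B → 0xF75EBFFFB3736E8B.

0xF75EBFFFB3736E8B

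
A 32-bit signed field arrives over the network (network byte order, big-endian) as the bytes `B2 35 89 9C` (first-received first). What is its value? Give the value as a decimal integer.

-1305114212

Big-endian: lowest address holds the most-significant byte.
The bytes are already most-significant first: 0xB235899C.
Top bit is set, so as a signed 32-bit value this is 0xB235899C − 2^32 = -1305114212.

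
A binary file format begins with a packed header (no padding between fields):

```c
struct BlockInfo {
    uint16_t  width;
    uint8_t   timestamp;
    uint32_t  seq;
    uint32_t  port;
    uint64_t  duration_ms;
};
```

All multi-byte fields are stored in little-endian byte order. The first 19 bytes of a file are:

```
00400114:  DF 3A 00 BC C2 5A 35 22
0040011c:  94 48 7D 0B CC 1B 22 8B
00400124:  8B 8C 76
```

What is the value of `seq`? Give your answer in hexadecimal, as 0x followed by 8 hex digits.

0x355AC2BC

`seq` follows `width` (2 B), `timestamp` (1 B), so it starts at offset 2 + 1 = 3 and occupies 4 bytes.
Bytes at offsets 3..6: BC C2 5A 35.
Little-endian: lowest address holds the least-significant byte.
Reassemble most-significant byte first: 35 5A C2 BC → 0x355AC2BC.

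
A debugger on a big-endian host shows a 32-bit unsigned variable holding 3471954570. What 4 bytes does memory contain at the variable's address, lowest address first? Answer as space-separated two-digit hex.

CE F1 D2 8A

3471954570 in hexadecimal, padded to 32 bits, is 0xCEF1D28A.
Split into bytes (most-significant first): CE F1 D2 8A.
Big-endian: lowest address holds the most-significant byte.
So the memory order matches the most-significant-first order: CE F1 D2 8A.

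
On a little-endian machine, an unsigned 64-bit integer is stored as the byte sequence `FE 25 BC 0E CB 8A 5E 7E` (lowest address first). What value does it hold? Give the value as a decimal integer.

In little-endian order the low byte comes first in memory.
Reassemble most-significant byte first: 7E 5E 8A CB 0E BC 25 FE → 0x7E5E8ACB0EBC25FE.
0x7E5E8ACB0EBC25FE = 9105868101319927294.

9105868101319927294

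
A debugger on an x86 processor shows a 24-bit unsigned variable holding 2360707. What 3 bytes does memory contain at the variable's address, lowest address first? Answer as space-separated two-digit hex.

2360707 in hexadecimal, padded to 24 bits, is 0x240583.
Split into bytes (most-significant first): 24 05 83.
In little-endian order the low byte comes first in memory.
So at ascending addresses the bytes are 83 05 24.

83 05 24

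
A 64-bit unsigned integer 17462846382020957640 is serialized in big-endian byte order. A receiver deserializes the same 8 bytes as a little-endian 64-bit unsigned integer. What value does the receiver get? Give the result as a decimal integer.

14417591578941872370

17462846382020957640 in 64-bit hexadecimal is 0xF2587E43279315C8.
Stored big-endian, the bytes at ascending addresses are F2 58 7E 43 27 93 15 C8.
Read back as little-endian, the first byte is least significant, giving 0xC8159327437E58F2.
0xC8159327437E58F2 = 14417591578941872370.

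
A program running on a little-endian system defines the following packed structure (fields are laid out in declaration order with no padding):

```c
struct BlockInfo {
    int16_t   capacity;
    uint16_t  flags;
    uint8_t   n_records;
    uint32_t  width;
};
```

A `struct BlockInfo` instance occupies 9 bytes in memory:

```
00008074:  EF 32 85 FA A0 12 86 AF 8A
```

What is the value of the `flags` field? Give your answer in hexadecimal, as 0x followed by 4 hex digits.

0xFA85

`flags` follows `capacity` (2 bytes), so it starts at byte offset 2 and occupies 2 bytes.
Bytes at offsets 2..3: 85 FA.
In little-endian order the low byte comes first in memory.
Reassemble most-significant byte first: FA 85 → 0xFA85.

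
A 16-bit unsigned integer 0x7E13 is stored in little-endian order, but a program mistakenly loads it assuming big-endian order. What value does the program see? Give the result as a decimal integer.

Stored little-endian, the bytes at ascending addresses are 13 7E.
Read back as big-endian, the last byte is least significant, giving 0x137E.
0x137E = 4990.

4990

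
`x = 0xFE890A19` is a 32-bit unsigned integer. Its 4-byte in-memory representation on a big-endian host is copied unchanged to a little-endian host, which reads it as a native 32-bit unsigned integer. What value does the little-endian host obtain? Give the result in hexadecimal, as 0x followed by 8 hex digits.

Stored big-endian, the bytes at ascending addresses are FE 89 0A 19.
Read back as little-endian, the first byte is least significant, giving 0x190A89FE.

0x190A89FE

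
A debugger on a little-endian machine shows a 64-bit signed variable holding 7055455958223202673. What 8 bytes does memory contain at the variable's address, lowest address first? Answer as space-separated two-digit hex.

71 A9 4E 06 D0 03 EA 61

7055455958223202673 in hexadecimal, padded to 64 bits, is 0x61EA03D0064EA971.
Split into bytes (most-significant first): 61 EA 03 D0 06 4E A9 71.
Little-endian: lowest address holds the least-significant byte.
So at ascending addresses the bytes are 71 A9 4E 06 D0 03 EA 61.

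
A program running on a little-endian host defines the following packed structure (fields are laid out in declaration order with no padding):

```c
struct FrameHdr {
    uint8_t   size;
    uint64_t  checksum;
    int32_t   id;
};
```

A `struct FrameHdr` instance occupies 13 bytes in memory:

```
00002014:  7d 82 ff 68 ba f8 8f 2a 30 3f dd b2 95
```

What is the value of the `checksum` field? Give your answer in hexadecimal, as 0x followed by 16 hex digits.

0x302A8FF8BA68FF82

`checksum` follows `size` (1 byte), so it starts at byte offset 1 and occupies 8 bytes.
Bytes at offsets 1..8: 82 FF 68 BA F8 8F 2A 30.
Little-endian: lowest address holds the least-significant byte.
Reassemble most-significant byte first: 30 2A 8F F8 BA 68 FF 82 → 0x302A8FF8BA68FF82.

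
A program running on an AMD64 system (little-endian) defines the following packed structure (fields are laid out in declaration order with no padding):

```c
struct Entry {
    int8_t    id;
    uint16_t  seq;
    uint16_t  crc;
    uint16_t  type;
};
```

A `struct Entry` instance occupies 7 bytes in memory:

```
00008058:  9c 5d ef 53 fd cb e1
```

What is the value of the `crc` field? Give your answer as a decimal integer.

64851

`crc` follows `id` (1 B), `seq` (2 B), so it starts at offset 1 + 2 = 3 and occupies 2 bytes.
Bytes at offsets 3..4: 53 FD.
In little-endian order the low byte comes first in memory.
Reassemble most-significant byte first: FD 53 → 0xFD53.
0xFD53 = 64851.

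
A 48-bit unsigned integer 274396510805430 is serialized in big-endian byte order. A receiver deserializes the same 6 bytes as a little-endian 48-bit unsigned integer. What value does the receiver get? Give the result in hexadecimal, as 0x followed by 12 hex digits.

274396510805430 in 48-bit hexadecimal is 0xF98FEA8DDDB6.
Stored big-endian, the bytes at ascending addresses are F9 8F EA 8D DD B6.
Read back as little-endian, the first byte is least significant, giving 0xB6DD8DEA8FF9.

0xB6DD8DEA8FF9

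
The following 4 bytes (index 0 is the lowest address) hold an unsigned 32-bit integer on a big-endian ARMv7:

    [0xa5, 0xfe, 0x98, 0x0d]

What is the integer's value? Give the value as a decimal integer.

2784925709

In big-endian order the high byte comes first in memory.
The bytes are already most-significant first: 0xA5FE980D.
0xA5FE980D = 2784925709.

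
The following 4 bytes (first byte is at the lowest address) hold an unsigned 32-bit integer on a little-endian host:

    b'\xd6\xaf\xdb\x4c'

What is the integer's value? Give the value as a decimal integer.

1289465814

In little-endian order the low byte comes first in memory.
Reassemble most-significant byte first: 4C DB AF D6 → 0x4CDBAFD6.
0x4CDBAFD6 = 1289465814.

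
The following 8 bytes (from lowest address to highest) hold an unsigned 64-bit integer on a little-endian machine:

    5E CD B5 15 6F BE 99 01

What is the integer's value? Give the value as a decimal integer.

115332649789541726

Little-endian: lowest address holds the least-significant byte.
Reassemble most-significant byte first: 01 99 BE 6F 15 B5 CD 5E → 0x0199BE6F15B5CD5E.
0x0199BE6F15B5CD5E = 115332649789541726.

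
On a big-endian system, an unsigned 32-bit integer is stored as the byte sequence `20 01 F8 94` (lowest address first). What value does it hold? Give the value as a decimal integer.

537000084

Big-endian stores the most-significant byte at the lowest address.
The bytes are already most-significant first: 0x2001F894.
0x2001F894 = 537000084.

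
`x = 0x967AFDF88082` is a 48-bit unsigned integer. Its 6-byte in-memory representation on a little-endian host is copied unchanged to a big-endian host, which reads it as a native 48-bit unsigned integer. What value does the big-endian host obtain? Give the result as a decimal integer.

Stored little-endian, the bytes at ascending addresses are 82 80 F8 FD 7A 96.
Read back as big-endian, the last byte is least significant, giving 0x8280F8FD7A96.
0x8280F8FD7A96 = 143490444786326.

143490444786326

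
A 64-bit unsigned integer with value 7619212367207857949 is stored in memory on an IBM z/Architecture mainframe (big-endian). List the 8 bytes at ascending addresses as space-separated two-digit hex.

7619212367207857949 in hexadecimal, padded to 64 bits, is 0x69BCE14797AFFF1D.
Split into bytes (most-significant first): 69 BC E1 47 97 AF FF 1D.
In big-endian order the high byte comes first in memory.
So the memory order matches the most-significant-first order: 69 BC E1 47 97 AF FF 1D.

69 BC E1 47 97 AF FF 1D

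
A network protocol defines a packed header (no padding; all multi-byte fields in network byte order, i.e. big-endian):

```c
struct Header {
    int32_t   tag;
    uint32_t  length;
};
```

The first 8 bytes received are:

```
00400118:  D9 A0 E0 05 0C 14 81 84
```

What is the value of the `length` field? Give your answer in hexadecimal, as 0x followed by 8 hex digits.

`length` follows `tag` (4 bytes), so it starts at byte offset 4 and occupies 4 bytes.
Bytes at offsets 4..7: 0C 14 81 84.
Big-endian: lowest address holds the most-significant byte.
The bytes are already most-significant first: 0x0C148184.

0x0C148184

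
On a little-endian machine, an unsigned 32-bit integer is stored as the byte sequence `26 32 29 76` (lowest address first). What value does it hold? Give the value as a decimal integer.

1982411302

In little-endian order the low byte comes first in memory.
Reassemble most-significant byte first: 76 29 32 26 → 0x76293226.
0x76293226 = 1982411302.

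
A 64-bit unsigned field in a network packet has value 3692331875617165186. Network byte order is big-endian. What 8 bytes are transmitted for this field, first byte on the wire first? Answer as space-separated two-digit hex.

33 3D CC 47 2F 03 4F 82

3692331875617165186 in hexadecimal, padded to 64 bits, is 0x333DCC472F034F82.
Split into bytes (most-significant first): 33 3D CC 47 2F 03 4F 82.
Big-endian: lowest address holds the most-significant byte.
So the memory order matches the most-significant-first order: 33 3D CC 47 2F 03 4F 82.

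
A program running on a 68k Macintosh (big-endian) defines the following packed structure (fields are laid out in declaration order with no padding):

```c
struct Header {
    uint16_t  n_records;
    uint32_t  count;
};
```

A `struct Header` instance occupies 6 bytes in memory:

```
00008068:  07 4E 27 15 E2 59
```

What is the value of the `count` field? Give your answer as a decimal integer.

655745625

`count` follows `n_records` (2 bytes), so it starts at byte offset 2 and occupies 4 bytes.
Bytes at offsets 2..5: 27 15 E2 59.
Big-endian: lowest address holds the most-significant byte.
The bytes are already most-significant first: 0x2715E259.
0x2715E259 = 655745625.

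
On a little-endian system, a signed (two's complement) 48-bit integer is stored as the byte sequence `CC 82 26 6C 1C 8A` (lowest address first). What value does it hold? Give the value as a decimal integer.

Little-endian: lowest address holds the least-significant byte.
Reassemble most-significant byte first: 8A 1C 6C 26 82 CC → 0x8A1C6C2682CC.
Top bit is set, so as a signed 48-bit value this is 0x8A1C6C2682CC − 2^48 = -129620298530100.

-129620298530100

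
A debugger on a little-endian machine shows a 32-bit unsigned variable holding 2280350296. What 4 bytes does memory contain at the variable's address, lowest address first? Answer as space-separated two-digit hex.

2280350296 in hexadecimal, padded to 32 bits, is 0x87EB6258.
Split into bytes (most-significant first): 87 EB 62 58.
Little-endian stores the least-significant byte at the lowest address.
So at ascending addresses the bytes are 58 62 EB 87.

58 62 EB 87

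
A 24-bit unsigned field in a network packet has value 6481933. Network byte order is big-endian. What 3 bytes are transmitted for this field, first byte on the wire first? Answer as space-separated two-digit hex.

62 E8 0D

6481933 in hexadecimal, padded to 24 bits, is 0x62E80D.
Split into bytes (most-significant first): 62 E8 0D.
In big-endian order the high byte comes first in memory.
So the memory order matches the most-significant-first order: 62 E8 0D.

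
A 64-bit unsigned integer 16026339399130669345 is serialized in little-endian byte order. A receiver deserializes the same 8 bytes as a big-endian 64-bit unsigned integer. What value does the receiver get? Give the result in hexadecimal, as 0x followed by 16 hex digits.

16026339399130669345 in 64-bit hexadecimal is 0xDE68FEC5B707E121.
Stored little-endian, the bytes at ascending addresses are 21 E1 07 B7 C5 FE 68 DE.
Read back as big-endian, the last byte is least significant, giving 0x21E107B7C5FE68DE.

0x21E107B7C5FE68DE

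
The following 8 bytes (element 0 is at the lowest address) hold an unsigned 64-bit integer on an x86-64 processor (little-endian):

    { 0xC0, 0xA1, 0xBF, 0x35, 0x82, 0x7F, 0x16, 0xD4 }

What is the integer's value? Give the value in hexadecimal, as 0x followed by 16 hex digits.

In little-endian order the low byte comes first in memory.
Reassemble most-significant byte first: D4 16 7F 82 35 BF A1 C0 → 0xD4167F8235BFA1C0.

0xD4167F8235BFA1C0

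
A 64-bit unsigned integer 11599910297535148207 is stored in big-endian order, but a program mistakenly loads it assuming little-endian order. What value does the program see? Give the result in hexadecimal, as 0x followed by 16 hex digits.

0xAF70FAE6F428FBA0

11599910297535148207 in 64-bit hexadecimal is 0xA0FB28F4E6FA70AF.
Stored big-endian, the bytes at ascending addresses are A0 FB 28 F4 E6 FA 70 AF.
Read back as little-endian, the first byte is least significant, giving 0xAF70FAE6F428FBA0.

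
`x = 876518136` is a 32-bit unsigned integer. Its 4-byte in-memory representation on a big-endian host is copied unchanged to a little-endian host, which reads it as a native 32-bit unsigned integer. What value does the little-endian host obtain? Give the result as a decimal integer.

876518136 in 32-bit hexadecimal is 0x343E9AF8.
Stored big-endian, the bytes at ascending addresses are 34 3E 9A F8.
Read back as little-endian, the first byte is least significant, giving 0xF89A3E34.
0xF89A3E34 = 4170858036.

4170858036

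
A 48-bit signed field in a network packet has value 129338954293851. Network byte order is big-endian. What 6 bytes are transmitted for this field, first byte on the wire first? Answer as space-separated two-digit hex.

129338954293851 in hexadecimal, padded to 48 bits, is 0x75A2126D225B.
Split into bytes (most-significant first): 75 A2 12 6D 22 5B.
Big-endian stores the most-significant byte at the lowest address.
So the memory order matches the most-significant-first order: 75 A2 12 6D 22 5B.

75 A2 12 6D 22 5B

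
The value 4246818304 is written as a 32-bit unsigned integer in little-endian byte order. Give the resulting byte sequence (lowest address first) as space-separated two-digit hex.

4246818304 in hexadecimal, padded to 32 bits, is 0xFD214E00.
Split into bytes (most-significant first): FD 21 4E 00.
Little-endian stores the least-significant byte at the lowest address.
So at ascending addresses the bytes are 00 4E 21 FD.

00 4E 21 FD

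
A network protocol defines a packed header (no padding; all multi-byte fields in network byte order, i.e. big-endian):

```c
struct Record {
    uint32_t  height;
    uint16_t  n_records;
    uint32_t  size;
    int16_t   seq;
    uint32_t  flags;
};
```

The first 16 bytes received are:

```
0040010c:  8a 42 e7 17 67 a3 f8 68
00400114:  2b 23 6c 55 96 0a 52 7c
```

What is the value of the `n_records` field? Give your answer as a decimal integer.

26531

`n_records` follows `height` (4 bytes), so it starts at byte offset 4 and occupies 2 bytes.
Bytes at offsets 4..5: 67 A3.
In big-endian order the high byte comes first in memory.
The bytes are already most-significant first: 0x67A3.
0x67A3 = 26531.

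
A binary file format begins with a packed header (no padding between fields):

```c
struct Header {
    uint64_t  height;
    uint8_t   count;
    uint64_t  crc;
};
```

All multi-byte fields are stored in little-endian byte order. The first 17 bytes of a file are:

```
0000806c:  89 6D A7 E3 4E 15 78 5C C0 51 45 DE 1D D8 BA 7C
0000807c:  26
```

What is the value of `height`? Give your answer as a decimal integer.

6663099077265681801

`height` is the first field, at byte offset 0, occupying 8 bytes.
Bytes at offsets 0..7: 89 6D A7 E3 4E 15 78 5C.
Little-endian stores the least-significant byte at the lowest address.
Reassemble most-significant byte first: 5C 78 15 4E E3 A7 6D 89 → 0x5C78154EE3A76D89.
0x5C78154EE3A76D89 = 6663099077265681801.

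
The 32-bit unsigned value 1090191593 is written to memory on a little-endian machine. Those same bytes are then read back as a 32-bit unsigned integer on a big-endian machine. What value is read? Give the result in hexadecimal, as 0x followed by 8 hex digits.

0xE900FB40

1090191593 in 32-bit hexadecimal is 0x40FB00E9.
Stored little-endian, the bytes at ascending addresses are E9 00 FB 40.
Read back as big-endian, the last byte is least significant, giving 0xE900FB40.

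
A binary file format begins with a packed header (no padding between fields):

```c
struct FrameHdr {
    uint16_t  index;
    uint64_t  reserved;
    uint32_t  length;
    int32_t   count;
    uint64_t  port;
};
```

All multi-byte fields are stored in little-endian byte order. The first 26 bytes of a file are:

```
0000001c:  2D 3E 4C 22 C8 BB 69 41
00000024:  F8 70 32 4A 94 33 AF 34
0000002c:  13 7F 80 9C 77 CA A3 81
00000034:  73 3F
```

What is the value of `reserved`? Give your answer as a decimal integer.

8140328248849998412

`reserved` follows `index` (2 bytes), so it starts at byte offset 2 and occupies 8 bytes.
Bytes at offsets 2..9: 4C 22 C8 BB 69 41 F8 70.
Little-endian stores the least-significant byte at the lowest address.
Reassemble most-significant byte first: 70 F8 41 69 BB C8 22 4C → 0x70F84169BBC8224C.
0x70F84169BBC8224C = 8140328248849998412.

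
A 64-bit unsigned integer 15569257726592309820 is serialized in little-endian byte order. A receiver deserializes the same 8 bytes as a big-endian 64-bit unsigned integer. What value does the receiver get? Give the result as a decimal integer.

4348800151563604440

15569257726592309820 in 64-bit hexadecimal is 0xD8111D69B20A5A3C.
Stored little-endian, the bytes at ascending addresses are 3C 5A 0A B2 69 1D 11 D8.
Read back as big-endian, the last byte is least significant, giving 0x3C5A0AB2691D11D8.
0x3C5A0AB2691D11D8 = 4348800151563604440.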